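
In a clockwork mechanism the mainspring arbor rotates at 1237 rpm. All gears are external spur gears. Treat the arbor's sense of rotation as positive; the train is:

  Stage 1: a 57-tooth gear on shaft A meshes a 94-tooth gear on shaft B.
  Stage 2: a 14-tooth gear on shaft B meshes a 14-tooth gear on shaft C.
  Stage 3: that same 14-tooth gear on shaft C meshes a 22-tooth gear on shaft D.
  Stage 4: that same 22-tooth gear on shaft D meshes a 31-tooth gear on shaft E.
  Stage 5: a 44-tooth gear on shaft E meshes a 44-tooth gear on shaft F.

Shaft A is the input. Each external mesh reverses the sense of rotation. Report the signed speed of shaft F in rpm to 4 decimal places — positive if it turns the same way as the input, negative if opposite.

Stage 1 [57T→94T]: ω = 1237.0000×57/94 = 750.0957 rpm, dir flips to −; running = −750.0957
Stage 2 [14T→14T]: ω = 750.0957×14/14 = 750.0957 rpm, dir flips to +; running = +750.0957
Stage 3 [14T→22T]: ω = 750.0957×14/22 = 477.3337 rpm, dir flips to −; running = −477.3337
Stage 4 [22T→31T]: ω = 477.3337×22/31 = 338.7529 rpm, dir flips to +; running = +338.7529
Stage 5 [44T→44T]: ω = 338.7529×44/44 = 338.7529 rpm, dir flips to −; running = −338.7529

-338.7529 rpm (opposite to input, |ω| = 338.7529 rpm)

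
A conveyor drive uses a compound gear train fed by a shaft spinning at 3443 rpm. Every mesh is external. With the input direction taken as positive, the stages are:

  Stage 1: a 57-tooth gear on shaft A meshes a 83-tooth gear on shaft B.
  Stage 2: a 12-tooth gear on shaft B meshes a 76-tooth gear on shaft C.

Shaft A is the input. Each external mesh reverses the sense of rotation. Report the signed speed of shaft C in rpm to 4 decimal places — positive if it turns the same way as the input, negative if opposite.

Stage 1 [57T→83T]: ω = 3443.0000×57/83 = 2364.4699 rpm, dir flips to −; running = −2364.4699
Stage 2 [12T→76T]: ω = 2364.4699×12/76 = 373.3373 rpm, dir flips to +; running = +373.3373

+373.3373 rpm (same as input, |ω| = 373.3373 rpm)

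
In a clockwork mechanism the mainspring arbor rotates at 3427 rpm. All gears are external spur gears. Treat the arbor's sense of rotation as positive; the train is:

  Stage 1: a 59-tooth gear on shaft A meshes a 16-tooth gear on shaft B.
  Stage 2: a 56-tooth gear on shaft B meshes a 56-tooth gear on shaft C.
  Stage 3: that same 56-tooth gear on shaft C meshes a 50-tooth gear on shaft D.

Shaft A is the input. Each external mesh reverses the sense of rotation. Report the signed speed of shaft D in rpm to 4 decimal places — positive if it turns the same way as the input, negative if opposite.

Stage 1 [59T→16T]: ω = 3427.0000×59/16 = 12637.0625 rpm, dir flips to −; running = −12637.0625
Stage 2 [56T→56T]: ω = 12637.0625×56/56 = 12637.0625 rpm, dir flips to +; running = +12637.0625
Stage 3 [56T→50T]: ω = 12637.0625×56/50 = 14153.5100 rpm, dir flips to −; running = −14153.5100

-14153.5100 rpm (opposite to input, |ω| = 14153.5100 rpm)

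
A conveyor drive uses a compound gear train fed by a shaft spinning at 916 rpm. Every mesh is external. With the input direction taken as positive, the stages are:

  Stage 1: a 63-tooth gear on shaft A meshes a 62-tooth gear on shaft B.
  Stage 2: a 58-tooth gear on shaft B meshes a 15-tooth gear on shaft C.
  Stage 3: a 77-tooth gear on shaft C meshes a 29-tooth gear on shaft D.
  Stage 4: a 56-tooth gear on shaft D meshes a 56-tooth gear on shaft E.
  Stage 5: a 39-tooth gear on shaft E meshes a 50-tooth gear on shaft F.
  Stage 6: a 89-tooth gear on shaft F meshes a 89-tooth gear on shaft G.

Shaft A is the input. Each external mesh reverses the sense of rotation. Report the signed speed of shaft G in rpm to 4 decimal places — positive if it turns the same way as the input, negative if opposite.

Stage 1 [63T→62T]: ω = 916.0000×63/62 = 930.7742 rpm, dir flips to −; running = −930.7742
Stage 2 [58T→15T]: ω = 930.7742×58/15 = 3598.9935 rpm, dir flips to +; running = +3598.9935
Stage 3 [77T→29T]: ω = 3598.9935×77/29 = 9555.9484 rpm, dir flips to −; running = −9555.9484
Stage 4 [56T→56T]: ω = 9555.9484×56/56 = 9555.9484 rpm, dir flips to +; running = +9555.9484
Stage 5 [39T→50T]: ω = 9555.9484×39/50 = 7453.6397 rpm, dir flips to −; running = −7453.6397
Stage 6 [89T→89T]: ω = 7453.6397×89/89 = 7453.6397 rpm, dir flips to +; running = +7453.6397

+7453.6397 rpm (same as input, |ω| = 7453.6397 rpm)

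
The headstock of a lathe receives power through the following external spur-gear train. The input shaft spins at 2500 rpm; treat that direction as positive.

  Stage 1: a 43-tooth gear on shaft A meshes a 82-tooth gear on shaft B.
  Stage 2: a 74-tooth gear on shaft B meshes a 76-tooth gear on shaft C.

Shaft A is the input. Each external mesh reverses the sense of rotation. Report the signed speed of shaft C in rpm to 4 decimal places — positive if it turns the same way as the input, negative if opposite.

Stage 1 [43T→82T]: ω = 2500.0000×43/82 = 1310.9756 rpm, dir flips to −; running = −1310.9756
Stage 2 [74T→76T]: ω = 1310.9756×74/76 = 1276.4763 rpm, dir flips to +; running = +1276.4763

+1276.4763 rpm (same as input, |ω| = 1276.4763 rpm)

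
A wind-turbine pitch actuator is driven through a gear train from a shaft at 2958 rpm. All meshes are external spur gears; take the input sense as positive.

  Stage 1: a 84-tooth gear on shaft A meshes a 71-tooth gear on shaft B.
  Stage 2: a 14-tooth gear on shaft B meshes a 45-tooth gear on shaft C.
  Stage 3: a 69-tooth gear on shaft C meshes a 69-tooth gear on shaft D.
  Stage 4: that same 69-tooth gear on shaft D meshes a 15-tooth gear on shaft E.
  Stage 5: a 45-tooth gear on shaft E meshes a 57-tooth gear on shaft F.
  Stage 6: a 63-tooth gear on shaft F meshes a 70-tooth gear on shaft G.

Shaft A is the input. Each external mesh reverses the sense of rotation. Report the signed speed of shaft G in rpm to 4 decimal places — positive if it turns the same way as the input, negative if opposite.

Stage 1 [84T→71T]: ω = 2958.0000×84/71 = 3499.6056 rpm, dir flips to −; running = −3499.6056
Stage 2 [14T→45T]: ω = 3499.6056×14/45 = 1088.7662 rpm, dir flips to +; running = +1088.7662
Stage 3 [69T→69T]: ω = 1088.7662×69/69 = 1088.7662 rpm, dir flips to −; running = −1088.7662
Stage 4 [69T→15T]: ω = 1088.7662×69/15 = 5008.3245 rpm, dir flips to +; running = +5008.3245
Stage 5 [45T→57T]: ω = 5008.3245×45/57 = 3953.9404 rpm, dir flips to −; running = −3953.9404
Stage 6 [63T→70T]: ω = 3953.9404×63/70 = 3558.5464 rpm, dir flips to +; running = +3558.5464

+3558.5464 rpm (same as input, |ω| = 3558.5464 rpm)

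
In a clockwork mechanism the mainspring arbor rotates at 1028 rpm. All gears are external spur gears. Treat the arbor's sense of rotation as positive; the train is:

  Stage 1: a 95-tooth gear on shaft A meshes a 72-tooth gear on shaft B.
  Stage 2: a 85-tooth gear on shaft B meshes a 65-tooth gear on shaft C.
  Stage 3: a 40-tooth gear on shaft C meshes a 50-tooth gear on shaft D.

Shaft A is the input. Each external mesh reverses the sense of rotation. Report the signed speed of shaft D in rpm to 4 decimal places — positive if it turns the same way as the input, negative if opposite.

Stage 1 [95T→72T]: ω = 1028.0000×95/72 = 1356.3889 rpm, dir flips to −; running = −1356.3889
Stage 2 [85T→65T]: ω = 1356.3889×85/65 = 1773.7393 rpm, dir flips to +; running = +1773.7393
Stage 3 [40T→50T]: ω = 1773.7393×40/50 = 1418.9915 rpm, dir flips to −; running = −1418.9915

-1418.9915 rpm (opposite to input, |ω| = 1418.9915 rpm)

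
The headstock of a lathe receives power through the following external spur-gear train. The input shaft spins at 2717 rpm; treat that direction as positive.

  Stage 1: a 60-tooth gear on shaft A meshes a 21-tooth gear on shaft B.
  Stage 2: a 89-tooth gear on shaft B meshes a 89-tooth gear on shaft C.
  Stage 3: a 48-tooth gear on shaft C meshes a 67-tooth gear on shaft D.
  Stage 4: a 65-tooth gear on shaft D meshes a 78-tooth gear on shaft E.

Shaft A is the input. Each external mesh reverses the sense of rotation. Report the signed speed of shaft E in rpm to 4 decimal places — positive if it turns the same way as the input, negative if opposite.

Stage 1 [60T→21T]: ω = 2717.0000×60/21 = 7762.8571 rpm, dir flips to −; running = −7762.8571
Stage 2 [89T→89T]: ω = 7762.8571×89/89 = 7762.8571 rpm, dir flips to +; running = +7762.8571
Stage 3 [48T→67T]: ω = 7762.8571×48/67 = 5561.4499 rpm, dir flips to −; running = −5561.4499
Stage 4 [65T→78T]: ω = 5561.4499×65/78 = 4634.5416 rpm, dir flips to +; running = +4634.5416

+4634.5416 rpm (same as input, |ω| = 4634.5416 rpm)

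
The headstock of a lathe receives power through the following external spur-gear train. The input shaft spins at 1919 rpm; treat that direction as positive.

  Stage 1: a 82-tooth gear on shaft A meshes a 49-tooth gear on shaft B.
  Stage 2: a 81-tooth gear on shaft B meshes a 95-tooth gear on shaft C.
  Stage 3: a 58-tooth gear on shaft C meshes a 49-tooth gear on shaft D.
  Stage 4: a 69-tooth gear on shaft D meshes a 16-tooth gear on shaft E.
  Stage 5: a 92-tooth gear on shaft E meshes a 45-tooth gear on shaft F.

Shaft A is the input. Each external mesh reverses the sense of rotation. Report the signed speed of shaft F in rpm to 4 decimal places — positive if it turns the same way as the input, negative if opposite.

-28575.2801 rpm (opposite to input, |ω| = 28575.2801 rpm)

Stage 1 [82T→49T]: ω = 1919.0000×82/49 = 3211.3878 rpm, dir flips to −; running = −3211.3878
Stage 2 [81T→95T]: ω = 3211.3878×81/95 = 2738.1306 rpm, dir flips to +; running = +2738.1306
Stage 3 [58T→49T]: ω = 2738.1306×58/49 = 3241.0526 rpm, dir flips to −; running = −3241.0526
Stage 4 [69T→16T]: ω = 3241.0526×69/16 = 13977.0392 rpm, dir flips to +; running = +13977.0392
Stage 5 [92T→45T]: ω = 13977.0392×92/45 = 28575.2801 rpm, dir flips to −; running = −28575.2801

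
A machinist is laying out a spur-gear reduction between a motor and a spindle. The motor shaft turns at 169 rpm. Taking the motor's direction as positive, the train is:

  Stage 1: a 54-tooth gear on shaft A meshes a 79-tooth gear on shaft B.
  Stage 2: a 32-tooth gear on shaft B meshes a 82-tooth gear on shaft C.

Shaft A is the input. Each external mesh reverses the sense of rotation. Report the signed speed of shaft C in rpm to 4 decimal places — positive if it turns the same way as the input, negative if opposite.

Stage 1 [54T→79T]: ω = 169.0000×54/79 = 115.5190 rpm, dir flips to −; running = −115.5190
Stage 2 [32T→82T]: ω = 115.5190×32/82 = 45.0806 rpm, dir flips to +; running = +45.0806

+45.0806 rpm (same as input, |ω| = 45.0806 rpm)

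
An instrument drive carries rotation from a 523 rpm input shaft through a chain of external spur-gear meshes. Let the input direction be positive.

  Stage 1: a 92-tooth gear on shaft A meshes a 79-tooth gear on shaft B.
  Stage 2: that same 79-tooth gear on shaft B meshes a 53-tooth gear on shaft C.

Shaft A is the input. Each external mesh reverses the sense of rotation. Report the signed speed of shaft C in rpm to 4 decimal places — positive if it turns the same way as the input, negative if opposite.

+907.8491 rpm (same as input, |ω| = 907.8491 rpm)

Stage 1 [92T→79T]: ω = 523.0000×92/79 = 609.0633 rpm, dir flips to −; running = −609.0633
Stage 2 [79T→53T]: ω = 609.0633×79/53 = 907.8491 rpm, dir flips to +; running = +907.8491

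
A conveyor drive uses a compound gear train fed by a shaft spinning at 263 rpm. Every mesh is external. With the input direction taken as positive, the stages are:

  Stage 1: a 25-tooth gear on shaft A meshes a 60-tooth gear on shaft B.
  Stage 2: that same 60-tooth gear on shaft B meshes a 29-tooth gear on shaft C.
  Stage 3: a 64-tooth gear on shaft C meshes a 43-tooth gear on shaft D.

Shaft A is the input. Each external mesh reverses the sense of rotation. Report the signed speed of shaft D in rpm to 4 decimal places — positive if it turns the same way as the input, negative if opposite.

Stage 1 [25T→60T]: ω = 263.0000×25/60 = 109.5833 rpm, dir flips to −; running = −109.5833
Stage 2 [60T→29T]: ω = 109.5833×60/29 = 226.7241 rpm, dir flips to +; running = +226.7241
Stage 3 [64T→43T]: ω = 226.7241×64/43 = 337.4499 rpm, dir flips to −; running = −337.4499

-337.4499 rpm (opposite to input, |ω| = 337.4499 rpm)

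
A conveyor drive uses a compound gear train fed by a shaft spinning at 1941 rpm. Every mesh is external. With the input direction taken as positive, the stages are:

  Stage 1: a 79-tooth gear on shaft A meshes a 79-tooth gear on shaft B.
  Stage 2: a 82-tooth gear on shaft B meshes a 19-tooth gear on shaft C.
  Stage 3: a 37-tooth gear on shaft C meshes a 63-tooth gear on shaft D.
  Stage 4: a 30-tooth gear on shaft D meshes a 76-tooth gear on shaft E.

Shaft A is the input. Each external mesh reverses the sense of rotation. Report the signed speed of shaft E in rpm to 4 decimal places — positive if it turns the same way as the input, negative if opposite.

+1942.0241 rpm (same as input, |ω| = 1942.0241 rpm)

Stage 1 [79T→79T]: ω = 1941.0000×79/79 = 1941.0000 rpm, dir flips to −; running = −1941.0000
Stage 2 [82T→19T]: ω = 1941.0000×82/19 = 8376.9474 rpm, dir flips to +; running = +8376.9474
Stage 3 [37T→63T]: ω = 8376.9474×37/63 = 4919.7945 rpm, dir flips to −; running = −4919.7945
Stage 4 [30T→76T]: ω = 4919.7945×30/76 = 1942.0241 rpm, dir flips to +; running = +1942.0241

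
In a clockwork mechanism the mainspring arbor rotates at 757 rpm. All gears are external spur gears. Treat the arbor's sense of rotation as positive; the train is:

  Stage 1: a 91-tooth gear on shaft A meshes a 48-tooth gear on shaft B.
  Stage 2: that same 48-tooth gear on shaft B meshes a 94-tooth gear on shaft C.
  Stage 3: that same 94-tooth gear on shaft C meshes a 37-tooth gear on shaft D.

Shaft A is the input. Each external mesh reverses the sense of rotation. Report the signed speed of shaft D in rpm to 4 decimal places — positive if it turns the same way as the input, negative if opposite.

Stage 1 [91T→48T]: ω = 757.0000×91/48 = 1435.1458 rpm, dir flips to −; running = −1435.1458
Stage 2 [48T→94T]: ω = 1435.1458×48/94 = 732.8404 rpm, dir flips to +; running = +732.8404
Stage 3 [94T→37T]: ω = 732.8404×94/37 = 1861.8108 rpm, dir flips to −; running = −1861.8108

-1861.8108 rpm (opposite to input, |ω| = 1861.8108 rpm)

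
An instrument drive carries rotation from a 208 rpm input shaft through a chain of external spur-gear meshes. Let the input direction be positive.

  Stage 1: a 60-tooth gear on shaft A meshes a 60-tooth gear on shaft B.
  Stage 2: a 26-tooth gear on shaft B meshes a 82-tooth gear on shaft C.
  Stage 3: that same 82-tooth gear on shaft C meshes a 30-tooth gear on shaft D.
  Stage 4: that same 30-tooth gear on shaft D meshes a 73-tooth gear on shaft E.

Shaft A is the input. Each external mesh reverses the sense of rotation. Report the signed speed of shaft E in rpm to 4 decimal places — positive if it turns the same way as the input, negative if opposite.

Stage 1 [60T→60T]: ω = 208.0000×60/60 = 208.0000 rpm, dir flips to −; running = −208.0000
Stage 2 [26T→82T]: ω = 208.0000×26/82 = 65.9512 rpm, dir flips to +; running = +65.9512
Stage 3 [82T→30T]: ω = 65.9512×82/30 = 180.2667 rpm, dir flips to −; running = −180.2667
Stage 4 [30T→73T]: ω = 180.2667×30/73 = 74.0822 rpm, dir flips to +; running = +74.0822

+74.0822 rpm (same as input, |ω| = 74.0822 rpm)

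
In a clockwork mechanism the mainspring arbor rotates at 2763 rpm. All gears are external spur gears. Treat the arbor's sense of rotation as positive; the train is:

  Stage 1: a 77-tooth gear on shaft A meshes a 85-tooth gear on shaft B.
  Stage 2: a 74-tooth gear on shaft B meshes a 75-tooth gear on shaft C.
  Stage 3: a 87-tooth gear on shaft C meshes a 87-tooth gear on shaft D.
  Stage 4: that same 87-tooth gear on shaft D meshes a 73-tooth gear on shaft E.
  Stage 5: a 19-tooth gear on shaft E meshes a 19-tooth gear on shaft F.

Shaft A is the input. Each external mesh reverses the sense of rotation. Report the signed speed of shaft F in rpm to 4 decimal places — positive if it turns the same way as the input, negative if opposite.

Stage 1 [77T→85T]: ω = 2763.0000×77/85 = 2502.9529 rpm, dir flips to −; running = −2502.9529
Stage 2 [74T→75T]: ω = 2502.9529×74/75 = 2469.5802 rpm, dir flips to +; running = +2469.5802
Stage 3 [87T→87T]: ω = 2469.5802×87/87 = 2469.5802 rpm, dir flips to −; running = −2469.5802
Stage 4 [87T→73T]: ω = 2469.5802×87/73 = 2943.1984 rpm, dir flips to +; running = +2943.1984
Stage 5 [19T→19T]: ω = 2943.1984×19/19 = 2943.1984 rpm, dir flips to −; running = −2943.1984

-2943.1984 rpm (opposite to input, |ω| = 2943.1984 rpm)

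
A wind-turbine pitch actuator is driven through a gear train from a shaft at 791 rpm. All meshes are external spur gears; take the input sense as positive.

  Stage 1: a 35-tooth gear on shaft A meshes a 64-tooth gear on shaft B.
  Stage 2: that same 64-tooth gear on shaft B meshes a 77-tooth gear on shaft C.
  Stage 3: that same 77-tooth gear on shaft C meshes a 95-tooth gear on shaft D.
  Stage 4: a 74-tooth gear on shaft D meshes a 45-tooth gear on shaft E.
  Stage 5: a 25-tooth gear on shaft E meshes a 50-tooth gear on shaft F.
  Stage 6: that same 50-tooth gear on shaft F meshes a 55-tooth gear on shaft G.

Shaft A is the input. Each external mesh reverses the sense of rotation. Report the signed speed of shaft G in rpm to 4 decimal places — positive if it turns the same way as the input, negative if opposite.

Stage 1 [35T→64T]: ω = 791.0000×35/64 = 432.5781 rpm, dir flips to −; running = −432.5781
Stage 2 [64T→77T]: ω = 432.5781×64/77 = 359.5455 rpm, dir flips to +; running = +359.5455
Stage 3 [77T→95T]: ω = 359.5455×77/95 = 291.4211 rpm, dir flips to −; running = −291.4211
Stage 4 [74T→45T]: ω = 291.4211×74/45 = 479.2257 rpm, dir flips to +; running = +479.2257
Stage 5 [25T→50T]: ω = 479.2257×25/50 = 239.6129 rpm, dir flips to −; running = −239.6129
Stage 6 [50T→55T]: ω = 239.6129×50/55 = 217.8299 rpm, dir flips to +; running = +217.8299

+217.8299 rpm (same as input, |ω| = 217.8299 rpm)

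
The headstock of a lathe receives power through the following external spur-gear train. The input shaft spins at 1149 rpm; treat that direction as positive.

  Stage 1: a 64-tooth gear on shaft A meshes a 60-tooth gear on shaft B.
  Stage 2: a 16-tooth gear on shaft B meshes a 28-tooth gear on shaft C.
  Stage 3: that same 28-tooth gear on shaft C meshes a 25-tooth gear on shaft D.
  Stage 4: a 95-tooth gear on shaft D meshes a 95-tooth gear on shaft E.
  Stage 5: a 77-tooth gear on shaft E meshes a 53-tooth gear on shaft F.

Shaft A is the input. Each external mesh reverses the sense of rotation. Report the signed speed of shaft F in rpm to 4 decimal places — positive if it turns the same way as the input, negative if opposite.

-1139.5768 rpm (opposite to input, |ω| = 1139.5768 rpm)

Stage 1 [64T→60T]: ω = 1149.0000×64/60 = 1225.6000 rpm, dir flips to −; running = −1225.6000
Stage 2 [16T→28T]: ω = 1225.6000×16/28 = 700.3429 rpm, dir flips to +; running = +700.3429
Stage 3 [28T→25T]: ω = 700.3429×28/25 = 784.3840 rpm, dir flips to −; running = −784.3840
Stage 4 [95T→95T]: ω = 784.3840×95/95 = 784.3840 rpm, dir flips to +; running = +784.3840
Stage 5 [77T→53T]: ω = 784.3840×77/53 = 1139.5768 rpm, dir flips to −; running = −1139.5768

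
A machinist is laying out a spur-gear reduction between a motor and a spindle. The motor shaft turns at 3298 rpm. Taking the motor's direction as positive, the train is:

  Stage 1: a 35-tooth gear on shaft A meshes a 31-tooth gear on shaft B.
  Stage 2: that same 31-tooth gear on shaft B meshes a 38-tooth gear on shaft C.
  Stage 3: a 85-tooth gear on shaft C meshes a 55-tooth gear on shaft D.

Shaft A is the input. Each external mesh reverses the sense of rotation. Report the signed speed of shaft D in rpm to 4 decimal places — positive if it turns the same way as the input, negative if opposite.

Stage 1 [35T→31T]: ω = 3298.0000×35/31 = 3723.5484 rpm, dir flips to −; running = −3723.5484
Stage 2 [31T→38T]: ω = 3723.5484×31/38 = 3037.6316 rpm, dir flips to +; running = +3037.6316
Stage 3 [85T→55T]: ω = 3037.6316×85/55 = 4694.5215 rpm, dir flips to −; running = −4694.5215

-4694.5215 rpm (opposite to input, |ω| = 4694.5215 rpm)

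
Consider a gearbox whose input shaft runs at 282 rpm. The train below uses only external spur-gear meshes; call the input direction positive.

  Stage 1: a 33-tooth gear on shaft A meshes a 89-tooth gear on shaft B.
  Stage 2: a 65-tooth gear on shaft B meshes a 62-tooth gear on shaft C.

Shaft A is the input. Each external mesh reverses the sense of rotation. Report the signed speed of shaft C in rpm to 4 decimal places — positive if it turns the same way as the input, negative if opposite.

+109.6212 rpm (same as input, |ω| = 109.6212 rpm)

Stage 1 [33T→89T]: ω = 282.0000×33/89 = 104.5618 rpm, dir flips to −; running = −104.5618
Stage 2 [65T→62T]: ω = 104.5618×65/62 = 109.6212 rpm, dir flips to +; running = +109.6212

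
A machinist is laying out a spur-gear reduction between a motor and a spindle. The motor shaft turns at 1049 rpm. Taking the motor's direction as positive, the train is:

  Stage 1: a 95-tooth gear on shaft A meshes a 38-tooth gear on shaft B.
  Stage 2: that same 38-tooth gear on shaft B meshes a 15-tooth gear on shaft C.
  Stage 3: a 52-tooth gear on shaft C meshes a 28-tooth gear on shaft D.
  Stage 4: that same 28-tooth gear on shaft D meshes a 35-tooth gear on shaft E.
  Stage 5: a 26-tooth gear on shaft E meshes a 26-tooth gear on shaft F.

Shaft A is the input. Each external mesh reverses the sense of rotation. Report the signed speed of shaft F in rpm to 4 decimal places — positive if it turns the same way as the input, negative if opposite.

-9870.5905 rpm (opposite to input, |ω| = 9870.5905 rpm)

Stage 1 [95T→38T]: ω = 1049.0000×95/38 = 2622.5000 rpm, dir flips to −; running = −2622.5000
Stage 2 [38T→15T]: ω = 2622.5000×38/15 = 6643.6667 rpm, dir flips to +; running = +6643.6667
Stage 3 [52T→28T]: ω = 6643.6667×52/28 = 12338.2381 rpm, dir flips to −; running = −12338.2381
Stage 4 [28T→35T]: ω = 12338.2381×28/35 = 9870.5905 rpm, dir flips to +; running = +9870.5905
Stage 5 [26T→26T]: ω = 9870.5905×26/26 = 9870.5905 rpm, dir flips to −; running = −9870.5905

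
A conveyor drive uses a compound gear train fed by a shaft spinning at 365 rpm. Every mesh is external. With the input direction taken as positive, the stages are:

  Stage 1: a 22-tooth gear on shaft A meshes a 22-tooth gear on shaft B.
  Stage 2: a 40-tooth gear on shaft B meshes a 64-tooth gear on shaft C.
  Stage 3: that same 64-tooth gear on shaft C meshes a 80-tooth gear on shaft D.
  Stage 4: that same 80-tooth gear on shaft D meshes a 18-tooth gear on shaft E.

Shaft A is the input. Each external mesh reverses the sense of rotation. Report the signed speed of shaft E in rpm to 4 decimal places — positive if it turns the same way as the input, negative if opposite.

Stage 1 [22T→22T]: ω = 365.0000×22/22 = 365.0000 rpm, dir flips to −; running = −365.0000
Stage 2 [40T→64T]: ω = 365.0000×40/64 = 228.1250 rpm, dir flips to +; running = +228.1250
Stage 3 [64T→80T]: ω = 228.1250×64/80 = 182.5000 rpm, dir flips to −; running = −182.5000
Stage 4 [80T→18T]: ω = 182.5000×80/18 = 811.1111 rpm, dir flips to +; running = +811.1111

+811.1111 rpm (same as input, |ω| = 811.1111 rpm)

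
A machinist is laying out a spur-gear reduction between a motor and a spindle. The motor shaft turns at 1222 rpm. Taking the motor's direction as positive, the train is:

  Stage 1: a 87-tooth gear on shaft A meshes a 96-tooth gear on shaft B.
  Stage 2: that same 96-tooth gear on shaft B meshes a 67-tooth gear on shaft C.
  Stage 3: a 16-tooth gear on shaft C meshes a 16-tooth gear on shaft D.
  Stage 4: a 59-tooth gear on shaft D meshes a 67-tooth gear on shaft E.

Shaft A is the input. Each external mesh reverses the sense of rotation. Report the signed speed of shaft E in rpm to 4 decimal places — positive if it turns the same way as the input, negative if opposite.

Stage 1 [87T→96T]: ω = 1222.0000×87/96 = 1107.4375 rpm, dir flips to −; running = −1107.4375
Stage 2 [96T→67T]: ω = 1107.4375×96/67 = 1586.7761 rpm, dir flips to +; running = +1586.7761
Stage 3 [16T→16T]: ω = 1586.7761×16/16 = 1586.7761 rpm, dir flips to −; running = −1586.7761
Stage 4 [59T→67T]: ω = 1586.7761×59/67 = 1397.3103 rpm, dir flips to +; running = +1397.3103

+1397.3103 rpm (same as input, |ω| = 1397.3103 rpm)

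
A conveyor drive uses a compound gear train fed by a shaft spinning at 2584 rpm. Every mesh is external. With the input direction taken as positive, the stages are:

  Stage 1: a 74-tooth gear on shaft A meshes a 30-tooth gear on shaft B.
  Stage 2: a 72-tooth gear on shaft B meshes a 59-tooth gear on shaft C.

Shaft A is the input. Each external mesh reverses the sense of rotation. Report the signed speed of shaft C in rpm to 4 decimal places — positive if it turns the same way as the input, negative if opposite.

+7778.2780 rpm (same as input, |ω| = 7778.2780 rpm)

Stage 1 [74T→30T]: ω = 2584.0000×74/30 = 6373.8667 rpm, dir flips to −; running = −6373.8667
Stage 2 [72T→59T]: ω = 6373.8667×72/59 = 7778.2780 rpm, dir flips to +; running = +7778.2780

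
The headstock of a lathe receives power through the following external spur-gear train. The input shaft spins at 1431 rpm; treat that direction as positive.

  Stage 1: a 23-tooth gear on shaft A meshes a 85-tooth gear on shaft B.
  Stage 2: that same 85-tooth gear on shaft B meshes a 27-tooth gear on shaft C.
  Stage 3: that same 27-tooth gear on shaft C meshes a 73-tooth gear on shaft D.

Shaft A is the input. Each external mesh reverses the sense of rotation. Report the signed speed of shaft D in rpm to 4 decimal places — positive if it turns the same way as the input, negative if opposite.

Stage 1 [23T→85T]: ω = 1431.0000×23/85 = 387.2118 rpm, dir flips to −; running = −387.2118
Stage 2 [85T→27T]: ω = 387.2118×85/27 = 1219.0000 rpm, dir flips to +; running = +1219.0000
Stage 3 [27T→73T]: ω = 1219.0000×27/73 = 450.8630 rpm, dir flips to −; running = −450.8630

-450.8630 rpm (opposite to input, |ω| = 450.8630 rpm)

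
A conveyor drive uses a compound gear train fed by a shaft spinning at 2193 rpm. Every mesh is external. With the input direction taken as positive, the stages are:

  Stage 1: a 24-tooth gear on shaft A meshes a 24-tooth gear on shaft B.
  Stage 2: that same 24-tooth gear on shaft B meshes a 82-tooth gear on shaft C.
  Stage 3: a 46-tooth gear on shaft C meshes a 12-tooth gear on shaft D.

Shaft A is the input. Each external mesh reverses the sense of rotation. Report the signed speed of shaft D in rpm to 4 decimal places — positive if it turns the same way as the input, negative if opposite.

-2460.4390 rpm (opposite to input, |ω| = 2460.4390 rpm)

Stage 1 [24T→24T]: ω = 2193.0000×24/24 = 2193.0000 rpm, dir flips to −; running = −2193.0000
Stage 2 [24T→82T]: ω = 2193.0000×24/82 = 641.8537 rpm, dir flips to +; running = +641.8537
Stage 3 [46T→12T]: ω = 641.8537×46/12 = 2460.4390 rpm, dir flips to −; running = −2460.4390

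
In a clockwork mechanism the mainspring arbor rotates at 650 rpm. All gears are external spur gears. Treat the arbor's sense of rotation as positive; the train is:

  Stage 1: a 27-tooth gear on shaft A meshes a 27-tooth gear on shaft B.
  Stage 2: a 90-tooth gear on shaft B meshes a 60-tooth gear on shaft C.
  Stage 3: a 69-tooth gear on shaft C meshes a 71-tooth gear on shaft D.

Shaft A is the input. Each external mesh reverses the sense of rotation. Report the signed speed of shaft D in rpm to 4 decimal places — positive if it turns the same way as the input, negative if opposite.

-947.5352 rpm (opposite to input, |ω| = 947.5352 rpm)

Stage 1 [27T→27T]: ω = 650.0000×27/27 = 650.0000 rpm, dir flips to −; running = −650.0000
Stage 2 [90T→60T]: ω = 650.0000×90/60 = 975.0000 rpm, dir flips to +; running = +975.0000
Stage 3 [69T→71T]: ω = 975.0000×69/71 = 947.5352 rpm, dir flips to −; running = −947.5352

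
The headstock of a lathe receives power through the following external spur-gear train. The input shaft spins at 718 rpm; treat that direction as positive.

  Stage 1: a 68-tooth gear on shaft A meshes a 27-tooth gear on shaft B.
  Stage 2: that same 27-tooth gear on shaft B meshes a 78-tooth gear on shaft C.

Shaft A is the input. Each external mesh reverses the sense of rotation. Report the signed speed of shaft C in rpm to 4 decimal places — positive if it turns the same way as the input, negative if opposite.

Stage 1 [68T→27T]: ω = 718.0000×68/27 = 1808.2963 rpm, dir flips to −; running = −1808.2963
Stage 2 [27T→78T]: ω = 1808.2963×27/78 = 625.9487 rpm, dir flips to +; running = +625.9487

+625.9487 rpm (same as input, |ω| = 625.9487 rpm)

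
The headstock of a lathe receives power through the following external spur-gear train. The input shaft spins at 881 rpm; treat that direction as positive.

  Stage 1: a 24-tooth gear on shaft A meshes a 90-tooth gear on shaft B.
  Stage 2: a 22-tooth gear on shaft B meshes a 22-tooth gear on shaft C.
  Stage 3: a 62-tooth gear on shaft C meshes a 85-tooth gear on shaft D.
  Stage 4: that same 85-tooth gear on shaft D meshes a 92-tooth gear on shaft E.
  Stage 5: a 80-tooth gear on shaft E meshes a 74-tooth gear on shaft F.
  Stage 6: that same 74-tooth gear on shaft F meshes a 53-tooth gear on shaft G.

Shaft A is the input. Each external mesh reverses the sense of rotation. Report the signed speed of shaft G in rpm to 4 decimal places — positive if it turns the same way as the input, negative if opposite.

+238.9806 rpm (same as input, |ω| = 238.9806 rpm)

Stage 1 [24T→90T]: ω = 881.0000×24/90 = 234.9333 rpm, dir flips to −; running = −234.9333
Stage 2 [22T→22T]: ω = 234.9333×22/22 = 234.9333 rpm, dir flips to +; running = +234.9333
Stage 3 [62T→85T]: ω = 234.9333×62/85 = 171.3631 rpm, dir flips to −; running = −171.3631
Stage 4 [85T→92T]: ω = 171.3631×85/92 = 158.3246 rpm, dir flips to +; running = +158.3246
Stage 5 [80T→74T]: ω = 158.3246×80/74 = 171.1618 rpm, dir flips to −; running = −171.1618
Stage 6 [74T→53T]: ω = 171.1618×74/53 = 238.9806 rpm, dir flips to +; running = +238.9806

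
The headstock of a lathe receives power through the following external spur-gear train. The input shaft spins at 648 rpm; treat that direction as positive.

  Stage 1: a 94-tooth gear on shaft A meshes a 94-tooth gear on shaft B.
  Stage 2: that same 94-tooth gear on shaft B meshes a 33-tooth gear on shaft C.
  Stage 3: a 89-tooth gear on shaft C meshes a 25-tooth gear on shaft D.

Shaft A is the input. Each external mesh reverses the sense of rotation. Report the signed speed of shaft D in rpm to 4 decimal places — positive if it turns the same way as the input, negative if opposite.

-6571.1127 rpm (opposite to input, |ω| = 6571.1127 rpm)

Stage 1 [94T→94T]: ω = 648.0000×94/94 = 648.0000 rpm, dir flips to −; running = −648.0000
Stage 2 [94T→33T]: ω = 648.0000×94/33 = 1845.8182 rpm, dir flips to +; running = +1845.8182
Stage 3 [89T→25T]: ω = 1845.8182×89/25 = 6571.1127 rpm, dir flips to −; running = −6571.1127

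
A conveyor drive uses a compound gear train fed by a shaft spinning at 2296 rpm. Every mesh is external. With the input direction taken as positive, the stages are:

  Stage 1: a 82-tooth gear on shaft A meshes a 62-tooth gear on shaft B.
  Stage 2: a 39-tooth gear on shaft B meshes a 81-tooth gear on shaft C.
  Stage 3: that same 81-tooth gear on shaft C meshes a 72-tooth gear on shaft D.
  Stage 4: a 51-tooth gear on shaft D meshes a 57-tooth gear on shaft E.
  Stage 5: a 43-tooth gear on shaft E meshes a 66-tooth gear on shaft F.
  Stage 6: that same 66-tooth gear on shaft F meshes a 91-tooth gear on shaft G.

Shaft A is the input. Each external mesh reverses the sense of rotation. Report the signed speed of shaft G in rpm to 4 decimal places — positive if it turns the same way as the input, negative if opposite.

Stage 1 [82T→62T]: ω = 2296.0000×82/62 = 3036.6452 rpm, dir flips to −; running = −3036.6452
Stage 2 [39T→81T]: ω = 3036.6452×39/81 = 1462.0884 rpm, dir flips to +; running = +1462.0884
Stage 3 [81T→72T]: ω = 1462.0884×81/72 = 1644.8495 rpm, dir flips to −; running = −1644.8495
Stage 4 [51T→57T]: ω = 1644.8495×51/57 = 1471.7074 rpm, dir flips to +; running = +1471.7074
Stage 5 [43T→66T]: ω = 1471.7074×43/66 = 958.8397 rpm, dir flips to −; running = −958.8397
Stage 6 [66T→91T]: ω = 958.8397×66/91 = 695.4222 rpm, dir flips to +; running = +695.4222

+695.4222 rpm (same as input, |ω| = 695.4222 rpm)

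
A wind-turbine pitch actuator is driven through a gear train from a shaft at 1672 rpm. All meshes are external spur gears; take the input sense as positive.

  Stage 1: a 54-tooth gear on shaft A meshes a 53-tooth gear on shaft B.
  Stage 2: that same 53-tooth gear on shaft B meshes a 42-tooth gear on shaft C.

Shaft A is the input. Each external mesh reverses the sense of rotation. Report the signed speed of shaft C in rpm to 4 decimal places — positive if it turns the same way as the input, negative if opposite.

+2149.7143 rpm (same as input, |ω| = 2149.7143 rpm)

Stage 1 [54T→53T]: ω = 1672.0000×54/53 = 1703.5472 rpm, dir flips to −; running = −1703.5472
Stage 2 [53T→42T]: ω = 1703.5472×53/42 = 2149.7143 rpm, dir flips to +; running = +2149.7143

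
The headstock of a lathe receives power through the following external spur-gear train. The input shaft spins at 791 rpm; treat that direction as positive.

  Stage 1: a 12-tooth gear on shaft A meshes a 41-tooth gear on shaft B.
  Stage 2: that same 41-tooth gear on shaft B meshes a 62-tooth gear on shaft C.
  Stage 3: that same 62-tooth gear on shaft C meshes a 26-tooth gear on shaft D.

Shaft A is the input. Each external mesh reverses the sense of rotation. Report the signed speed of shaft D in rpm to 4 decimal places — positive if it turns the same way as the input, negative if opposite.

-365.0769 rpm (opposite to input, |ω| = 365.0769 rpm)

Stage 1 [12T→41T]: ω = 791.0000×12/41 = 231.5122 rpm, dir flips to −; running = −231.5122
Stage 2 [41T→62T]: ω = 231.5122×41/62 = 153.0968 rpm, dir flips to +; running = +153.0968
Stage 3 [62T→26T]: ω = 153.0968×62/26 = 365.0769 rpm, dir flips to −; running = −365.0769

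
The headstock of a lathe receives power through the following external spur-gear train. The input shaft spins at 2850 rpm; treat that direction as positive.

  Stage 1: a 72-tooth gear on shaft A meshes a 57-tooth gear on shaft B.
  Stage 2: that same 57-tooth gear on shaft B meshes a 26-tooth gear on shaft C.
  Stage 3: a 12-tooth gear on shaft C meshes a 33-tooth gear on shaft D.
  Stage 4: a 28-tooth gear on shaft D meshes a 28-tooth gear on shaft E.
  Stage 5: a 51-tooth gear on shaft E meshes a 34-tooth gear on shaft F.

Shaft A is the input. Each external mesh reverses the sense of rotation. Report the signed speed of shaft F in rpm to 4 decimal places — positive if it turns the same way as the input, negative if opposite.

-4304.8951 rpm (opposite to input, |ω| = 4304.8951 rpm)

Stage 1 [72T→57T]: ω = 2850.0000×72/57 = 3600.0000 rpm, dir flips to −; running = −3600.0000
Stage 2 [57T→26T]: ω = 3600.0000×57/26 = 7892.3077 rpm, dir flips to +; running = +7892.3077
Stage 3 [12T→33T]: ω = 7892.3077×12/33 = 2869.9301 rpm, dir flips to −; running = −2869.9301
Stage 4 [28T→28T]: ω = 2869.9301×28/28 = 2869.9301 rpm, dir flips to +; running = +2869.9301
Stage 5 [51T→34T]: ω = 2869.9301×51/34 = 4304.8951 rpm, dir flips to −; running = −4304.8951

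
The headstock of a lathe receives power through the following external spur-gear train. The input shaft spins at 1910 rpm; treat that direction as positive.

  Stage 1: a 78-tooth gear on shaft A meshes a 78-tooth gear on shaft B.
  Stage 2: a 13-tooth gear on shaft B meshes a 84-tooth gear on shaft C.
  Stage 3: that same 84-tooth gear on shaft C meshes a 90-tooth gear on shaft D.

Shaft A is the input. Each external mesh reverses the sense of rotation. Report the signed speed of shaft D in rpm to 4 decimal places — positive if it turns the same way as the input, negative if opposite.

Stage 1 [78T→78T]: ω = 1910.0000×78/78 = 1910.0000 rpm, dir flips to −; running = −1910.0000
Stage 2 [13T→84T]: ω = 1910.0000×13/84 = 295.5952 rpm, dir flips to +; running = +295.5952
Stage 3 [84T→90T]: ω = 295.5952×84/90 = 275.8889 rpm, dir flips to −; running = −275.8889

-275.8889 rpm (opposite to input, |ω| = 275.8889 rpm)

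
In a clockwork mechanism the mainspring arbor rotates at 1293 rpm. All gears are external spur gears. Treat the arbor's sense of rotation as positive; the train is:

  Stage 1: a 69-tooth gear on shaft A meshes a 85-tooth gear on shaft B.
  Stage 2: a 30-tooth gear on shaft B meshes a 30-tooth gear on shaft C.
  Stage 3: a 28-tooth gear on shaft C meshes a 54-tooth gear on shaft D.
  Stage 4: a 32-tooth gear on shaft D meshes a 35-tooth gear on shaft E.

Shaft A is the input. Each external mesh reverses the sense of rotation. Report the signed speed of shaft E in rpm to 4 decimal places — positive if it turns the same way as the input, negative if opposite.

Stage 1 [69T→85T]: ω = 1293.0000×69/85 = 1049.6118 rpm, dir flips to −; running = −1049.6118
Stage 2 [30T→30T]: ω = 1049.6118×30/30 = 1049.6118 rpm, dir flips to +; running = +1049.6118
Stage 3 [28T→54T]: ω = 1049.6118×28/54 = 544.2431 rpm, dir flips to −; running = −544.2431
Stage 4 [32T→35T]: ω = 544.2431×32/35 = 497.5937 rpm, dir flips to +; running = +497.5937

+497.5937 rpm (same as input, |ω| = 497.5937 rpm)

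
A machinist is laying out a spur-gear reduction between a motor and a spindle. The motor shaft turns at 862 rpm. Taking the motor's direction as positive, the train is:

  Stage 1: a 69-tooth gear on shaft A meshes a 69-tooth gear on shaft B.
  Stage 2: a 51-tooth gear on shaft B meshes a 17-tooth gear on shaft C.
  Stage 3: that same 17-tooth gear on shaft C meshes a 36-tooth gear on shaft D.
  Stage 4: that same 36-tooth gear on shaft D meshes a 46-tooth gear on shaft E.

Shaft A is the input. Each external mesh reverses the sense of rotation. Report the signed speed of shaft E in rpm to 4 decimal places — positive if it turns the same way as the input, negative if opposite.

+955.6957 rpm (same as input, |ω| = 955.6957 rpm)

Stage 1 [69T→69T]: ω = 862.0000×69/69 = 862.0000 rpm, dir flips to −; running = −862.0000
Stage 2 [51T→17T]: ω = 862.0000×51/17 = 2586.0000 rpm, dir flips to +; running = +2586.0000
Stage 3 [17T→36T]: ω = 2586.0000×17/36 = 1221.1667 rpm, dir flips to −; running = −1221.1667
Stage 4 [36T→46T]: ω = 1221.1667×36/46 = 955.6957 rpm, dir flips to +; running = +955.6957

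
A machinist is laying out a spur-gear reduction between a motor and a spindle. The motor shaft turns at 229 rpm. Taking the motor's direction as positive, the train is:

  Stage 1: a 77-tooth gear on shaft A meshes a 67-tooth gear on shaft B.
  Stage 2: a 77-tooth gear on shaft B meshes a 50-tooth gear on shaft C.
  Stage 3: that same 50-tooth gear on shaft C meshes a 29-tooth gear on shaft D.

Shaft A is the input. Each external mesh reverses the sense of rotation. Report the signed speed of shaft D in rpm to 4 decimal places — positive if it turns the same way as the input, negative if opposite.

Stage 1 [77T→67T]: ω = 229.0000×77/67 = 263.1791 rpm, dir flips to −; running = −263.1791
Stage 2 [77T→50T]: ω = 263.1791×77/50 = 405.2958 rpm, dir flips to +; running = +405.2958
Stage 3 [50T→29T]: ω = 405.2958×50/29 = 698.7859 rpm, dir flips to −; running = −698.7859

-698.7859 rpm (opposite to input, |ω| = 698.7859 rpm)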